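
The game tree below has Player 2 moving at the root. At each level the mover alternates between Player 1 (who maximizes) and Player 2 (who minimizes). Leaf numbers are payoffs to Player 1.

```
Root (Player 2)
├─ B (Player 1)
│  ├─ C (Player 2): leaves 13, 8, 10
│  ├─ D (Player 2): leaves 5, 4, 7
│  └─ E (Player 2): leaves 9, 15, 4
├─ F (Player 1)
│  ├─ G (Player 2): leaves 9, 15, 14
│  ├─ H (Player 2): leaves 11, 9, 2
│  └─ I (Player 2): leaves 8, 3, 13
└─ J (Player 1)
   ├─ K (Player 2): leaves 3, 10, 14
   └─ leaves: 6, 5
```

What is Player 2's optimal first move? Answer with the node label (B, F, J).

J

C (Player 2): min(13, 8, 10) = 8
D (Player 2): min(5, 4, 7) = 4
E (Player 2): min(9, 15, 4) = 4
B (Player 1): max(8, 4, 4) = 8
G (Player 2): min(9, 15, 14) = 9
H (Player 2): min(11, 9, 2) = 2
I (Player 2): min(8, 3, 13) = 3
F (Player 1): max(9, 2, 3) = 9
K (Player 2): min(3, 10, 14) = 3
J (Player 1): max(3, 6, 5) = 6
Root (Player 2): min(8, 9, 6) = 6
Player 2 picks the child with the lowest value: J (value 6).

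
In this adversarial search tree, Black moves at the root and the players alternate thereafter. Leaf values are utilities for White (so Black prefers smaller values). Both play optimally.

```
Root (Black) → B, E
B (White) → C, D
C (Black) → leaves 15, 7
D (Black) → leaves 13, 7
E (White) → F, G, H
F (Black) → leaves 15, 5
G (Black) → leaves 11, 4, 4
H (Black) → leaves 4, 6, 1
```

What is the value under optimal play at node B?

C: min(15, 7) = 7
D: min(13, 7) = 7
B: max(7, 7) = 7

7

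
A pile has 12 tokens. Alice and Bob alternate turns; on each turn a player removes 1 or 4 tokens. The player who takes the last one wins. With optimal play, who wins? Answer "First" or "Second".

Positions where the player to move wins (W) vs loses (L):
i:   0  1  2  3  4  5  6  7  8  9 10 11 12
     L  W  L  W  W  L  W  L  W  W  L  W  L
Position 12 is L, so the second player wins.

Second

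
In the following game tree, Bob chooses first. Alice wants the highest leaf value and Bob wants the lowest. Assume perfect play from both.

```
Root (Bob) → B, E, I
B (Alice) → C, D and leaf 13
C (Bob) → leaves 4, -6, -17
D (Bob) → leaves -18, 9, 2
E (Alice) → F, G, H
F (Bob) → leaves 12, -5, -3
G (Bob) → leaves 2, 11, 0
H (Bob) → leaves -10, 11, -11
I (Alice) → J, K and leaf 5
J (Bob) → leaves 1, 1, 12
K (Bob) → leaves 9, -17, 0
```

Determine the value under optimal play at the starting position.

0

C (Bob): min(4, -6, -17) = -17
D (Bob): min(-18, 9, 2) = -18
B (Alice): max(-17, -18, 13) = 13
F (Bob): min(12, -5, -3) = -5
G (Bob): min(2, 11, 0) = 0
H (Bob): min(-10, 11, -11) = -11
E (Alice): max(-5, 0, -11) = 0
J (Bob): min(1, 1, 12) = 1
K (Bob): min(9, -17, 0) = -17
I (Alice): max(1, -17, 5) = 5
Root (Bob): min(13, 0, 5) = 0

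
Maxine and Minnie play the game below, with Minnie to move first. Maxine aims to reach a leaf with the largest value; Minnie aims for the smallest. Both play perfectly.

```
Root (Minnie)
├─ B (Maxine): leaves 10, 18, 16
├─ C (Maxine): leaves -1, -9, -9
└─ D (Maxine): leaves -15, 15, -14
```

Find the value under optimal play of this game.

B (Maxine): max(10, 18, 16) = 18
C (Maxine): max(-1, -9, -9) = -1
D (Maxine): max(-15, 15, -14) = 15
Root (Minnie): min(18, -1, 15) = -1

-1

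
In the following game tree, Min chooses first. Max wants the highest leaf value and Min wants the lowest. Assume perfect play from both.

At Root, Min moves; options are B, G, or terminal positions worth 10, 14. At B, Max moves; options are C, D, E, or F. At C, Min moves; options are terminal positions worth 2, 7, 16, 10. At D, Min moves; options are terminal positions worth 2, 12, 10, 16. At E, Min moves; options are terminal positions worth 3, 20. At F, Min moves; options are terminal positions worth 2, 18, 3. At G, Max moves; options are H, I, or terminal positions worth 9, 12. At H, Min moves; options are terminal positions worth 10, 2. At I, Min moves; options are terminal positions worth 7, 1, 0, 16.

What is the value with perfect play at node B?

3

C: min(2, 7, 16, 10) = 2
D: min(2, 12, 10, 16) = 2
E: min(3, 20) = 3
F: min(2, 18, 3) = 2
B: max(2, 2, 3, 2) = 3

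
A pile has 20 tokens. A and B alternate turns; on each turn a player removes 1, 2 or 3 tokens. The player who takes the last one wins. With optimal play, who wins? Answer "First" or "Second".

Second

W/L table (W = player to move can force a win):
i:   0  1  2  3  4  5  6  7  8  9 10 11 12 13 14 15 16 17 18 19 20
     L  W  W  W  L  W  W  W  L  W  W  W  L  W  W  W  L  W  W  W  L
Position 20 is L, so the second player wins.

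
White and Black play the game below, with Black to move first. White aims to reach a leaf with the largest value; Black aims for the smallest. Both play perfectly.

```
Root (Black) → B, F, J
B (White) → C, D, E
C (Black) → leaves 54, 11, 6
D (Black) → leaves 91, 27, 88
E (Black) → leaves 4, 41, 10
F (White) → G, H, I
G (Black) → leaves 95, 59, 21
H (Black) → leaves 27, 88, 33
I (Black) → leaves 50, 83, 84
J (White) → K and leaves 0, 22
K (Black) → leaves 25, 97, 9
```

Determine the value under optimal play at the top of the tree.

C (Black): min(54, 11, 6) = 6
D (Black): min(91, 27, 88) = 27
E (Black): min(4, 41, 10) = 4
B (White): max(6, 27, 4) = 27
G (Black): min(95, 59, 21) = 21
H (Black): min(27, 88, 33) = 27
I (Black): min(50, 83, 84) = 50
F (White): max(21, 27, 50) = 50
K (Black): min(25, 97, 9) = 9
J (White): max(9, 0, 22) = 22
Root (Black): min(27, 50, 22) = 22

22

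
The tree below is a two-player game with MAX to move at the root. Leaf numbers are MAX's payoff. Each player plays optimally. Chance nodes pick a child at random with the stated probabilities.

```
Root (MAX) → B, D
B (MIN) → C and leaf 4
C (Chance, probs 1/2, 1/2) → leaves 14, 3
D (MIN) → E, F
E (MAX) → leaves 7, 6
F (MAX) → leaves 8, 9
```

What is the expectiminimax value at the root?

7

C (Chance): 1/2·14 + 1/2·3 = 8.5
B (MIN): min(8.5, 4) = 4
E (MAX): max(7, 6) = 7
F (MAX): max(8, 9) = 9
D (MIN): min(7, 9) = 7
Root (MAX): max(4, 7) = 7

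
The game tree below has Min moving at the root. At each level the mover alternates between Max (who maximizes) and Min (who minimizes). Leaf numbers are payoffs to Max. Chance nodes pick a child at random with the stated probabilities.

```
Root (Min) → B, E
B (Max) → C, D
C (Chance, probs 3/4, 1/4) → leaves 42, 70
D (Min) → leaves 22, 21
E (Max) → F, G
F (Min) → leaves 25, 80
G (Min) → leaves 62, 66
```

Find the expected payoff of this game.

C (Chance): 3/4·42 + 1/4·70 = 49
D (Min): min(22, 21) = 21
B (Max): max(49, 21) = 49
F (Min): min(25, 80) = 25
G (Min): min(62, 66) = 62
E (Max): max(25, 62) = 62
Root (Min): min(49, 62) = 49

49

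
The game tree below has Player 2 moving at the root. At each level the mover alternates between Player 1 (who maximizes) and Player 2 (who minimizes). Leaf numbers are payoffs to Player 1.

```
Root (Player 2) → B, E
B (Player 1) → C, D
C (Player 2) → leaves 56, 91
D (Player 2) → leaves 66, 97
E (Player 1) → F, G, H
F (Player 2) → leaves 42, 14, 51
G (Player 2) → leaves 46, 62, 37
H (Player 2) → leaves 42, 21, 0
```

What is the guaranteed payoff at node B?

66

C: min(56, 91) = 56
D: min(66, 97) = 66
B: max(56, 66) = 66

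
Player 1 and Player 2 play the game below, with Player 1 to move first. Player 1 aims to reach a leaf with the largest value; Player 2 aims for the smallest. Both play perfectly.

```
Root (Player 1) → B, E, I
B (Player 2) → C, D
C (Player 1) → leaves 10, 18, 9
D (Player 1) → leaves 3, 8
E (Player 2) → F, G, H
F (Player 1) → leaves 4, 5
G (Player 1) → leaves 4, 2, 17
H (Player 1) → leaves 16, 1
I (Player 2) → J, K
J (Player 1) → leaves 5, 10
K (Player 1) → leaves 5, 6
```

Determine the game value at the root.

C (Player 1): max(10, 18, 9) = 18
D (Player 1): max(3, 8) = 8
B (Player 2): min(18, 8) = 8
F (Player 1): max(4, 5) = 5
G (Player 1): max(4, 2, 17) = 17
H (Player 1): max(16, 1) = 16
E (Player 2): min(5, 17, 16) = 5
J (Player 1): max(5, 10) = 10
K (Player 1): max(5, 6) = 6
I (Player 2): min(10, 6) = 6
Root (Player 1): max(8, 5, 6) = 8

8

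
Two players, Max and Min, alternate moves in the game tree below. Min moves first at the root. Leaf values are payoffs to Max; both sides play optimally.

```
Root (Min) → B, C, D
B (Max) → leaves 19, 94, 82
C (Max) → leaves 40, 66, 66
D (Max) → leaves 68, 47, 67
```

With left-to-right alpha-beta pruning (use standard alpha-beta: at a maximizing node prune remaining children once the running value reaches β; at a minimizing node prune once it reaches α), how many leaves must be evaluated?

B [α=-∞,β=+∞]: v=94
C [α=-∞,β=94]: v=66
D [α=-∞,β=66]: v=68 after child 1 ≥ β → β-cutoff, skip 2
Root [α=-∞,β=+∞]: v=66
Leaves evaluated: 7 of 9.

7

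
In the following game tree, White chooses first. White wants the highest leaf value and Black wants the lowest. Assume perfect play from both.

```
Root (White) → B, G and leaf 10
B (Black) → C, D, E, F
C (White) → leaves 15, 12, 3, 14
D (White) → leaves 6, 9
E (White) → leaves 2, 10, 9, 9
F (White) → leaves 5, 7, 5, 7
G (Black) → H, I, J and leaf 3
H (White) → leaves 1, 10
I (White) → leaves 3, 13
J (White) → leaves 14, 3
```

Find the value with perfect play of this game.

10

C (White): max(15, 12, 3, 14) = 15
D (White): max(6, 9) = 9
E (White): max(2, 10, 9, 9) = 10
F (White): max(5, 7, 5, 7) = 7
B (Black): min(15, 9, 10, 7) = 7
H (White): max(1, 10) = 10
I (White): max(3, 13) = 13
J (White): max(14, 3) = 14
G (Black): min(10, 13, 14, 3) = 3
Root (White): max(7, 3, 10) = 10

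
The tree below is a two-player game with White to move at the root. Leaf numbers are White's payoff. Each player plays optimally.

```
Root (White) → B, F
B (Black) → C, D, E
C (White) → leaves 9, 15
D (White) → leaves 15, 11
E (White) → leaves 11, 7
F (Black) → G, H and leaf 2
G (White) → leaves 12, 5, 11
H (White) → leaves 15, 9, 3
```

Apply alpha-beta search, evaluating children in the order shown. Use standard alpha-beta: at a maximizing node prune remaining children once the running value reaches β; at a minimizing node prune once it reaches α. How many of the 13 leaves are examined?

10

C [α=-∞,β=+∞]: v=15
D [α=-∞,β=15]: v=15 after child 1 ≥ β → β-cutoff, skip 1
E [α=-∞,β=15]: v=11
B [α=-∞,β=+∞]: v=11
G [α=11,β=+∞]: v=12
H [α=11,β=12]: v=15 after child 1 ≥ β → β-cutoff, skip 2
F [α=11,β=+∞]: v=2
Root [α=-∞,β=+∞]: v=11
Leaves evaluated: 10 of 13.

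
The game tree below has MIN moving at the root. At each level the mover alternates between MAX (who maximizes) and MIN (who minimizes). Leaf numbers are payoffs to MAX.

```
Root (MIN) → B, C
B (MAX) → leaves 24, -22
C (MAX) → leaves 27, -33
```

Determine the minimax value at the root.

24

B (MAX): max(24, -22) = 24
C (MAX): max(27, -33) = 27
Root (MIN): min(24, 27) = 24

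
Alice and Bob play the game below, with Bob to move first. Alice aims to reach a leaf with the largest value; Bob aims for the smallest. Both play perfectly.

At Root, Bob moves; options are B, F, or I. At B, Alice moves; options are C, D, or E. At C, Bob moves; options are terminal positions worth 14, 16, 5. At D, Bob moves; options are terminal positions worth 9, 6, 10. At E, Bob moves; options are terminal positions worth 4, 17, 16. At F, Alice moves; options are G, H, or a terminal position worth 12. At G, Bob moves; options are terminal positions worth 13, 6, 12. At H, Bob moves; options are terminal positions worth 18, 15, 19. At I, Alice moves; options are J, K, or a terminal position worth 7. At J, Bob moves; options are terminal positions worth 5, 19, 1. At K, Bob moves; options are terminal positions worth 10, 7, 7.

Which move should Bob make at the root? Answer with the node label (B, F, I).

B

C (Bob): min(14, 16, 5) = 5
D (Bob): min(9, 6, 10) = 6
E (Bob): min(4, 17, 16) = 4
B (Alice): max(5, 6, 4) = 6
G (Bob): min(13, 6, 12) = 6
H (Bob): min(18, 15, 19) = 15
F (Alice): max(6, 15, 12) = 15
J (Bob): min(5, 19, 1) = 1
K (Bob): min(10, 7, 7) = 7
I (Alice): max(1, 7, 7) = 7
Root (Bob): min(6, 15, 7) = 6
Bob picks the child with the lowest value: B (value 6).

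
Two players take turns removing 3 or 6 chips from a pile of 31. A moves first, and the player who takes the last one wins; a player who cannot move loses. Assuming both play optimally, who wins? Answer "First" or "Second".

First

Mark each pile size as W (mover wins) or L (mover loses):
i:   0  1  2  3  4  5  6  7  8  9 10 11 12 13 14 15 16 17 18 19 20 21 22 23 24 25 26 27 28 29 30 31
     L  L  L  W  W  W  W  W  W  L  L  L  W  W  W  W  W  W  L  L  L  W  W  W  W  W  W  L  L  L  W  W
Position 31 is W, so the first player wins.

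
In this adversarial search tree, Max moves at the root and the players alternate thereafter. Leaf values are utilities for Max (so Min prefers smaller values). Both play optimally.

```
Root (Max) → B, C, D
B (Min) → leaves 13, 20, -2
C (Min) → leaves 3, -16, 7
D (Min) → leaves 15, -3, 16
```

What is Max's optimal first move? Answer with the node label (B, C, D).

B (Min): min(13, 20, -2) = -2
C (Min): min(3, -16, 7) = -16
D (Min): min(15, -3, 16) = -3
Root (Max): max(-2, -16, -3) = -2
Max picks the child with the highest value: B (value -2).

B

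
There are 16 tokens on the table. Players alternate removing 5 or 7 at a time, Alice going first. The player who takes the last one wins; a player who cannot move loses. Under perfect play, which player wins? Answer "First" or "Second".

W/L table (W = player to move can force a win):
i:   0  1  2  3  4  5  6  7  8  9 10 11 12 13 14 15 16
     L  L  L  L  L  W  W  W  W  W  W  W  L  L  L  L  L
Position 16 is L, so the second player wins.

Second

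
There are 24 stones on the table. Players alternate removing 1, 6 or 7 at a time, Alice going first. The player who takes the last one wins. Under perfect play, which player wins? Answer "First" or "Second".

Second

Positions where the player to move wins (W) vs loses (L):
i:   0  1  2  3  4  5  6  7  8  9 10 11 12 13 14 15 16 17 18 19 20 21 22 23 24
     L  W  L  W  L  W  W  W  W  W  W  W  L  W  L  W  L  W  W  W  W  W  W  W  L
Position 24 is L, so the second player wins.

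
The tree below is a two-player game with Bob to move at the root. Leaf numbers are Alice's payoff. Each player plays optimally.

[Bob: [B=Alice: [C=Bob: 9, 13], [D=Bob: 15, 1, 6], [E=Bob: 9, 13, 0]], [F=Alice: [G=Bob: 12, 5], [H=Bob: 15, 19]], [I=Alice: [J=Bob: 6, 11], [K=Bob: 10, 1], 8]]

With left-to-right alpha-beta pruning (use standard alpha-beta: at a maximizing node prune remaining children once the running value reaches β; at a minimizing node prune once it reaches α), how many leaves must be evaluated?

14

C [α=-∞,β=+∞]: v=9
D [α=9,β=+∞]: v=1 after child 2 ≤ α → α-cutoff, skip 1
E [α=9,β=+∞]: v=9 after child 1 ≤ α → α-cutoff, skip 2
B [α=-∞,β=+∞]: v=9
G [α=-∞,β=9]: v=5
H [α=5,β=9]: v=15
F [α=-∞,β=9]: v=15
J [α=-∞,β=9]: v=6
K [α=6,β=9]: v=1
I [α=-∞,β=9]: v=8
Root [α=-∞,β=+∞]: v=8
Leaves evaluated: 14 of 17.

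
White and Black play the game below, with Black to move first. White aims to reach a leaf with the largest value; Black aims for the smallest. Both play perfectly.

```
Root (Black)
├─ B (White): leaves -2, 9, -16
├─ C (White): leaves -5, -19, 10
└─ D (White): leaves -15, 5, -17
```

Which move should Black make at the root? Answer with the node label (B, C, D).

B (White): max(-2, 9, -16) = 9
C (White): max(-5, -19, 10) = 10
D (White): max(-15, 5, -17) = 5
Root (Black): min(9, 10, 5) = 5
Black picks the child with the lowest value: D (value 5).

D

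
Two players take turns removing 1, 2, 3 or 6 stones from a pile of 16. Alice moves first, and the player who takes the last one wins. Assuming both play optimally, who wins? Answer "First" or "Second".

Second

i:   0  1  2  3  4  5  6  7  8  9 10 11 12 13 14 15 16
     L  W  W  W  L  W  W  W  L  W  W  W  L  W  W  W  L
Position 16 is L, so the second player wins.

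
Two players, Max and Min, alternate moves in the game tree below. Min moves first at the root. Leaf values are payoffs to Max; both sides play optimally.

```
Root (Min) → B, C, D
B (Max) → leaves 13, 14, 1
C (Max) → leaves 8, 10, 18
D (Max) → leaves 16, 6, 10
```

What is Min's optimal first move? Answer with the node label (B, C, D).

B

B (Max): max(13, 14, 1) = 14
C (Max): max(8, 10, 18) = 18
D (Max): max(16, 6, 10) = 16
Root (Min): min(14, 18, 16) = 14
Min picks the child with the lowest value: B (value 14).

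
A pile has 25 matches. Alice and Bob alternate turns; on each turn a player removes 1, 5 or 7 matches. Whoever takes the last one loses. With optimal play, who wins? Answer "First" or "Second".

Mark each pile size as W (mover wins) or L (mover loses):
i:   0  1  2  3  4  5  6  7  8  9 10 11 12 13 14 15 16 17 18 19 20 21 22 23 24 25
     W  L  W  L  W  L  W  L  W  L  W  L  W  L  W  L  W  L  W  L  W  L  W  L  W  L
Position 25 is L, so the second player wins.

Second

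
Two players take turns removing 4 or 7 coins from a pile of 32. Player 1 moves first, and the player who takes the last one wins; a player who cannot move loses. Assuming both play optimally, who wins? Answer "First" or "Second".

First

i:   0  1  2  3  4  5  6  7  8  9 10 11 12 13 14 15 16 17 18 19 20 21 22 23 24 25 26 27 28 29 30 31 32
     L  L  L  L  W  W  W  W  W  W  W  L  L  L  L  W  W  W  W  W  W  W  L  L  L  L  W  W  W  W  W  W  W
Position 32 is W, so the first player wins.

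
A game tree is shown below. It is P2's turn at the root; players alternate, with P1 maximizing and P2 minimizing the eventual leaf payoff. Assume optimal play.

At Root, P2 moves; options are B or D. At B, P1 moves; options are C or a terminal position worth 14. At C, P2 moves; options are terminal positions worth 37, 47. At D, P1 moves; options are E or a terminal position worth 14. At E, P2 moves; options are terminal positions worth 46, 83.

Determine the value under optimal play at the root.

37

C (P2): min(37, 47) = 37
B (P1): max(37, 14) = 37
E (P2): min(46, 83) = 46
D (P1): max(46, 14) = 46
Root (P2): min(37, 46) = 37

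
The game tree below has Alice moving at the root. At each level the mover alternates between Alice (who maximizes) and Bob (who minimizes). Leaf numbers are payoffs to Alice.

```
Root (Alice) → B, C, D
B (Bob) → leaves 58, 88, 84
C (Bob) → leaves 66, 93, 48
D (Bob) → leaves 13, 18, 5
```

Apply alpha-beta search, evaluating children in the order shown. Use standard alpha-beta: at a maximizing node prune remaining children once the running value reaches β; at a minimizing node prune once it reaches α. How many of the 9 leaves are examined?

7

B [α=-∞,β=+∞]: v=58
C [α=58,β=+∞]: v=48
D [α=58,β=+∞]: v=13 after child 1 ≤ α → α-cutoff, skip 2
Root [α=-∞,β=+∞]: v=58
Leaves evaluated: 7 of 9.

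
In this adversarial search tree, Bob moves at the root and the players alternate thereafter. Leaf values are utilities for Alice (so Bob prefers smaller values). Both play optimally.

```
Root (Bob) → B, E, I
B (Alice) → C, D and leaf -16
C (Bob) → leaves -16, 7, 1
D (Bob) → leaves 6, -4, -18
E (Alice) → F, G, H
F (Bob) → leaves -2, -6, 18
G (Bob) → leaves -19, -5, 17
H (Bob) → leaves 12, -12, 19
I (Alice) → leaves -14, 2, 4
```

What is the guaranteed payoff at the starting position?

C (Bob): min(-16, 7, 1) = -16
D (Bob): min(6, -4, -18) = -18
B (Alice): max(-16, -18, -16) = -16
F (Bob): min(-2, -6, 18) = -6
G (Bob): min(-19, -5, 17) = -19
H (Bob): min(12, -12, 19) = -12
E (Alice): max(-6, -19, -12) = -6
I (Alice): max(-14, 2, 4) = 4
Root (Bob): min(-16, -6, 4) = -16

-16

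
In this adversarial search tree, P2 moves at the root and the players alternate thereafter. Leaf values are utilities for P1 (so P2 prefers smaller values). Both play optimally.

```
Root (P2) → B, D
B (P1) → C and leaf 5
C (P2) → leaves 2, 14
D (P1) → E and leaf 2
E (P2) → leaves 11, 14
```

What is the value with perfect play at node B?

5

C: min(2, 14) = 2
B: max(2, 5) = 5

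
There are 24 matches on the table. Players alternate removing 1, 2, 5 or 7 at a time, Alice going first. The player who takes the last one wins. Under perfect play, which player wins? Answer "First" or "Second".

Second

i:   0  1  2  3  4  5  6  7  8  9 10 11 12 13 14 15 16 17 18 19 20 21 22 23 24
     L  W  W  L  W  W  L  W  W  L  W  W  L  W  W  L  W  W  L  W  W  L  W  W  L
Position 24 is L, so the second player wins.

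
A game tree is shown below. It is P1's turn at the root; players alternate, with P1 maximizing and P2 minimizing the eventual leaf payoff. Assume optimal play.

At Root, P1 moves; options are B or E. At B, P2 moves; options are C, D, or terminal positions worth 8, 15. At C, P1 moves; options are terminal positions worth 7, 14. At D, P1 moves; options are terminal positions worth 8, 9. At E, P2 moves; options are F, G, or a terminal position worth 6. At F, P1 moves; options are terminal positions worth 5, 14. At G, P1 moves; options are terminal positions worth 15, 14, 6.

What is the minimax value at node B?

C: max(7, 14) = 14
D: max(8, 9) = 9
B: min(14, 9, 8, 15) = 8

8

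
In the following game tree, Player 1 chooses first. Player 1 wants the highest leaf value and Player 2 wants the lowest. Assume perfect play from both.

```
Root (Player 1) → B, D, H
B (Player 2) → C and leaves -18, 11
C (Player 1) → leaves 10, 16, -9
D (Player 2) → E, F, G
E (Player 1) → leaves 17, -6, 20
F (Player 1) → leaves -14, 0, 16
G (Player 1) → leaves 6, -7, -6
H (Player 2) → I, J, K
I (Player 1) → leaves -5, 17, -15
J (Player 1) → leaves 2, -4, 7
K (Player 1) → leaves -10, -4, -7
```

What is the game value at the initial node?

C (Player 1): max(10, 16, -9) = 16
B (Player 2): min(16, -18, 11) = -18
E (Player 1): max(17, -6, 20) = 20
F (Player 1): max(-14, 0, 16) = 16
G (Player 1): max(6, -7, -6) = 6
D (Player 2): min(20, 16, 6) = 6
I (Player 1): max(-5, 17, -15) = 17
J (Player 1): max(2, -4, 7) = 7
K (Player 1): max(-10, -4, -7) = -4
H (Player 2): min(17, 7, -4) = -4
Root (Player 1): max(-18, 6, -4) = 6

6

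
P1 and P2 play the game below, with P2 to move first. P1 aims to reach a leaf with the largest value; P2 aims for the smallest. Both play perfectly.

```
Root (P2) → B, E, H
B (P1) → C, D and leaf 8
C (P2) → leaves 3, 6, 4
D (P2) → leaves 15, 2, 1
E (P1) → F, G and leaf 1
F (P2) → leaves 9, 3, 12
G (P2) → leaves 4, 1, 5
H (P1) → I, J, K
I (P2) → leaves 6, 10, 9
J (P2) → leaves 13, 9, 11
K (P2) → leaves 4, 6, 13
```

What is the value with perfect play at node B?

8

C: min(3, 6, 4) = 3
D: min(15, 2, 1) = 1
B: max(3, 1, 8) = 8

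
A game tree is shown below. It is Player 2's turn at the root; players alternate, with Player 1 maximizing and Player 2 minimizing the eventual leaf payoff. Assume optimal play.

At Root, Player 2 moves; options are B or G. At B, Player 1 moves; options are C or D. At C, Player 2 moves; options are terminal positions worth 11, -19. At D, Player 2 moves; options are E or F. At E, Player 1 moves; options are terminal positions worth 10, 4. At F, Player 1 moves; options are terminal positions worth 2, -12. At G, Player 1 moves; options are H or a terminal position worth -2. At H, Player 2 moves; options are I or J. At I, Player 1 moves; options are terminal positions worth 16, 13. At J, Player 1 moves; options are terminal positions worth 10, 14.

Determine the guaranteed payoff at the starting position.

2

C (Player 2): min(11, -19) = -19
E (Player 1): max(10, 4) = 10
F (Player 1): max(2, -12) = 2
D (Player 2): min(10, 2) = 2
B (Player 1): max(-19, 2) = 2
I (Player 1): max(16, 13) = 16
J (Player 1): max(10, 14) = 14
H (Player 2): min(16, 14) = 14
G (Player 1): max(14, -2) = 14
Root (Player 2): min(2, 14) = 2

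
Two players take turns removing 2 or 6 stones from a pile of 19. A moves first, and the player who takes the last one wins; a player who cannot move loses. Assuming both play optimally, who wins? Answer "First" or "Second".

Positions where the player to move wins (W) vs loses (L):
i:   0  1  2  3  4  5  6  7  8  9 10 11 12 13 14 15 16 17 18 19
     L  L  W  W  L  L  W  W  L  L  W  W  L  L  W  W  L  L  W  W
Position 19 is W, so the first player wins.

First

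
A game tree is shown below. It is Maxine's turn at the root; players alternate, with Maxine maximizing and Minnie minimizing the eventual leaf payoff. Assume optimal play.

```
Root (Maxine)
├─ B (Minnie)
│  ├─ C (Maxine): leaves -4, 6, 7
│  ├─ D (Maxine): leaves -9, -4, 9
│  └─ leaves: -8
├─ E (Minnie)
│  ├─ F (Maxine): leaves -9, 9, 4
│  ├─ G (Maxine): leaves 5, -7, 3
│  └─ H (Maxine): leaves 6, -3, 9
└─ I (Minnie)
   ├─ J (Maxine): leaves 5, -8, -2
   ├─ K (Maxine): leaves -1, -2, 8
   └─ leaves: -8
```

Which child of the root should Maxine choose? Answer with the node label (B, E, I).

C (Maxine): max(-4, 6, 7) = 7
D (Maxine): max(-9, -4, 9) = 9
B (Minnie): min(7, 9, -8) = -8
F (Maxine): max(-9, 9, 4) = 9
G (Maxine): max(5, -7, 3) = 5
H (Maxine): max(6, -3, 9) = 9
E (Minnie): min(9, 5, 9) = 5
J (Maxine): max(5, -8, -2) = 5
K (Maxine): max(-1, -2, 8) = 8
I (Minnie): min(5, 8, -8) = -8
Root (Maxine): max(-8, 5, -8) = 5
Maxine picks the child with the highest value: E (value 5).

E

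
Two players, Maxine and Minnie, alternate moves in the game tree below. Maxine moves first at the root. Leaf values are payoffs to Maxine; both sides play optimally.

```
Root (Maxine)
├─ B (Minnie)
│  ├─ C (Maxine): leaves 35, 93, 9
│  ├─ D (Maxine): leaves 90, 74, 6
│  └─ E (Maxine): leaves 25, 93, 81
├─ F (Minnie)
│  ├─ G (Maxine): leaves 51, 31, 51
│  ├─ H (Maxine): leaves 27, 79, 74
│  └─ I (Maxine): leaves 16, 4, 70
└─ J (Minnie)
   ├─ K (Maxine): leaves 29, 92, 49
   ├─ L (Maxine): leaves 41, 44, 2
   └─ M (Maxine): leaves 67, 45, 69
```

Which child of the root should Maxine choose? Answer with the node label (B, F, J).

B

C (Maxine): max(35, 93, 9) = 93
D (Maxine): max(90, 74, 6) = 90
E (Maxine): max(25, 93, 81) = 93
B (Minnie): min(93, 90, 93) = 90
G (Maxine): max(51, 31, 51) = 51
H (Maxine): max(27, 79, 74) = 79
I (Maxine): max(16, 4, 70) = 70
F (Minnie): min(51, 79, 70) = 51
K (Maxine): max(29, 92, 49) = 92
L (Maxine): max(41, 44, 2) = 44
M (Maxine): max(67, 45, 69) = 69
J (Minnie): min(92, 44, 69) = 44
Root (Maxine): max(90, 51, 44) = 90
Maxine picks the child with the highest value: B (value 90).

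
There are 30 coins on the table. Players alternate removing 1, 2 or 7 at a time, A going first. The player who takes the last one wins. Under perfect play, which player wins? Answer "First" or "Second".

Second

W/L table (W = player to move can force a win):
i:   0  1  2  3  4  5  6  7  8  9 10 11 12 13 14 15 16 17 18 19 20 21 22 23 24 25 26 27 28 29 30
     L  W  W  L  W  W  L  W  W  L  W  W  L  W  W  L  W  W  L  W  W  L  W  W  L  W  W  L  W  W  L
Position 30 is L, so the second player wins.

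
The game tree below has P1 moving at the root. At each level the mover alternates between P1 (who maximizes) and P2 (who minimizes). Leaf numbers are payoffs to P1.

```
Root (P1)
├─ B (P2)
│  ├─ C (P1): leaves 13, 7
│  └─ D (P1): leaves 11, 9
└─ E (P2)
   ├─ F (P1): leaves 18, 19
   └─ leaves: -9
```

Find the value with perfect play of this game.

C (P1): max(13, 7) = 13
D (P1): max(11, 9) = 11
B (P2): min(13, 11) = 11
F (P1): max(18, 19) = 19
E (P2): min(19, -9) = -9
Root (P1): max(11, -9) = 11

11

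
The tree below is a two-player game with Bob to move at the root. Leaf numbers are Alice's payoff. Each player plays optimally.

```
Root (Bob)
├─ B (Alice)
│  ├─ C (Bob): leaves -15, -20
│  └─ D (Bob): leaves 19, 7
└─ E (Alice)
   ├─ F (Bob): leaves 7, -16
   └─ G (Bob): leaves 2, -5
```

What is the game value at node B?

C: min(-15, -20) = -20
D: min(19, 7) = 7
B: max(-20, 7) = 7

7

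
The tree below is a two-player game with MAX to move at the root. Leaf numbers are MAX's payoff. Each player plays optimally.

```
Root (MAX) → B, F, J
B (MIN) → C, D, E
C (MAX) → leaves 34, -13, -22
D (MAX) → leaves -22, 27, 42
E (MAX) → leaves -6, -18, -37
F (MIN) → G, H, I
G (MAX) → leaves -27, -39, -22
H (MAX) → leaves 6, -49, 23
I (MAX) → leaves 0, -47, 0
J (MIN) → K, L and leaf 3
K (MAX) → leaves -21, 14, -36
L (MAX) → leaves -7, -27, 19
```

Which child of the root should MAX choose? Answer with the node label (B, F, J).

C (MAX): max(34, -13, -22) = 34
D (MAX): max(-22, 27, 42) = 42
E (MAX): max(-6, -18, -37) = -6
B (MIN): min(34, 42, -6) = -6
G (MAX): max(-27, -39, -22) = -22
H (MAX): max(6, -49, 23) = 23
I (MAX): max(0, -47, 0) = 0
F (MIN): min(-22, 23, 0) = -22
K (MAX): max(-21, 14, -36) = 14
L (MAX): max(-7, -27, 19) = 19
J (MIN): min(14, 19, 3) = 3
Root (MAX): max(-6, -22, 3) = 3
MAX picks the child with the highest value: J (value 3).

J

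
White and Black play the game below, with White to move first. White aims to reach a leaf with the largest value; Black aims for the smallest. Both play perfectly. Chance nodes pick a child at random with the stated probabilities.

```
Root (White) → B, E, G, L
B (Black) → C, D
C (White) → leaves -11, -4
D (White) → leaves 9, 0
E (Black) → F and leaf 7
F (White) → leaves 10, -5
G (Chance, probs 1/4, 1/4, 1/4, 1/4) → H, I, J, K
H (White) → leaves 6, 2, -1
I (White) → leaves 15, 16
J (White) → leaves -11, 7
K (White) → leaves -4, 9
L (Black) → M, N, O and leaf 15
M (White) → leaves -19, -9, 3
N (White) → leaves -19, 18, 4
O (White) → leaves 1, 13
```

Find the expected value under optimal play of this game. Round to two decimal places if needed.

9.5

C (White): max(-11, -4) = -4
D (White): max(9, 0) = 9
B (Black): min(-4, 9) = -4
F (White): max(10, -5) = 10
E (Black): min(10, 7) = 7
H (White): max(6, 2, -1) = 6
I (White): max(15, 16) = 16
J (White): max(-11, 7) = 7
K (White): max(-4, 9) = 9
G (Chance): 1/4·6 + 1/4·16 + 1/4·7 + 1/4·9 = 9.5
M (White): max(-19, -9, 3) = 3
N (White): max(-19, 18, 4) = 18
O (White): max(1, 13) = 13
L (Black): min(3, 18, 13, 15) = 3
Root (White): max(-4, 7, 9.5, 3) = 9.5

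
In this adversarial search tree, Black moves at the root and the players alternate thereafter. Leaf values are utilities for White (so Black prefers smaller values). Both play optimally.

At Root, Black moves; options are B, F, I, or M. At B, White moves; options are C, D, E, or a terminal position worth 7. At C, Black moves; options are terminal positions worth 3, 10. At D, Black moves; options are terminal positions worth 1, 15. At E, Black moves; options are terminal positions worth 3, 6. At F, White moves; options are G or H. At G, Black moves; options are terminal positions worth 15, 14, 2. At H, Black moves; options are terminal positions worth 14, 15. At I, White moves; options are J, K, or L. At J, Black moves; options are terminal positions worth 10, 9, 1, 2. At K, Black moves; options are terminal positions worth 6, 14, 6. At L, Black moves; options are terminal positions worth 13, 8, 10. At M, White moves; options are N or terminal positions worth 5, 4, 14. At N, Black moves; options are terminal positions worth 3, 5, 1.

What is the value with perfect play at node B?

C: min(3, 10) = 3
D: min(1, 15) = 1
E: min(3, 6) = 3
B: max(3, 1, 3, 7) = 7

7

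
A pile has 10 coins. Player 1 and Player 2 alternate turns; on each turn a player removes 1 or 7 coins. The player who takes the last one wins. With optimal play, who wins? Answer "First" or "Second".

Second

Mark each pile size as W (mover wins) or L (mover loses):
i:   0  1  2  3  4  5  6  7  8  9 10
     L  W  L  W  L  W  L  W  L  W  L
Position 10 is L, so the second player wins.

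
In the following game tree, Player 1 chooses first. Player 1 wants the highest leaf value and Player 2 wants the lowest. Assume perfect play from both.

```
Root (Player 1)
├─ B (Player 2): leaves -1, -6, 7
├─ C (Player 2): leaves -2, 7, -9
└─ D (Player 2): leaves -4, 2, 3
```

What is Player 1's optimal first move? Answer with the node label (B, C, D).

D

B (Player 2): min(-1, -6, 7) = -6
C (Player 2): min(-2, 7, -9) = -9
D (Player 2): min(-4, 2, 3) = -4
Root (Player 1): max(-6, -9, -4) = -4
Player 1 picks the child with the highest value: D (value -4).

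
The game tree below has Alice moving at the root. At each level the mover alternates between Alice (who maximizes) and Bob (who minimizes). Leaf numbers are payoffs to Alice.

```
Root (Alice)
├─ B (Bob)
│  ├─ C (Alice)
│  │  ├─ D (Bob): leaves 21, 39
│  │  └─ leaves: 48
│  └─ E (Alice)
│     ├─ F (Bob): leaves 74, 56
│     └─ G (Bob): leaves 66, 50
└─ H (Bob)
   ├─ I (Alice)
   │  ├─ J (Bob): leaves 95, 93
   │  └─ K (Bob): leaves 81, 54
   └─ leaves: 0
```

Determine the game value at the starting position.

D (Bob): min(21, 39) = 21
C (Alice): max(21, 48) = 48
F (Bob): min(74, 56) = 56
G (Bob): min(66, 50) = 50
E (Alice): max(56, 50) = 56
B (Bob): min(48, 56) = 48
J (Bob): min(95, 93) = 93
K (Bob): min(81, 54) = 54
I (Alice): max(93, 54) = 93
H (Bob): min(93, 0) = 0
Root (Alice): max(48, 0) = 48

48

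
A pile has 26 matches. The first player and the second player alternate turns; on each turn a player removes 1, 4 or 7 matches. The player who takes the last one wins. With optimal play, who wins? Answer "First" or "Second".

Positions where the player to move wins (W) vs loses (L):
i:   0  1  2  3  4  5  6  7  8  9 10 11 12 13 14 15 16 17 18 19 20 21 22 23 24 25 26
     L  W  L  W  W  L  W  W  L  W  L  W  W  L  W  W  L  W  L  W  W  L  W  W  L  W  L
Position 26 is L, so the second player wins.

Second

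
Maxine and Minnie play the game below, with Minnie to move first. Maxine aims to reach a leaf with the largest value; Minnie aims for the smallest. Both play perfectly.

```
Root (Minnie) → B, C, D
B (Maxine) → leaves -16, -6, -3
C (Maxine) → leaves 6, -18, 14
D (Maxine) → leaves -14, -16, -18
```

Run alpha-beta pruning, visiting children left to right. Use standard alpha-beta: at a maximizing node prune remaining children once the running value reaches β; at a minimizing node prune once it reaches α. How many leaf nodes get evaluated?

B [α=-∞,β=+∞]: v=-3
C [α=-∞,β=-3]: v=6 after child 1 ≥ β → β-cutoff, skip 2
D [α=-∞,β=-3]: v=-14
Root [α=-∞,β=+∞]: v=-14
Leaves evaluated: 7 of 9.

7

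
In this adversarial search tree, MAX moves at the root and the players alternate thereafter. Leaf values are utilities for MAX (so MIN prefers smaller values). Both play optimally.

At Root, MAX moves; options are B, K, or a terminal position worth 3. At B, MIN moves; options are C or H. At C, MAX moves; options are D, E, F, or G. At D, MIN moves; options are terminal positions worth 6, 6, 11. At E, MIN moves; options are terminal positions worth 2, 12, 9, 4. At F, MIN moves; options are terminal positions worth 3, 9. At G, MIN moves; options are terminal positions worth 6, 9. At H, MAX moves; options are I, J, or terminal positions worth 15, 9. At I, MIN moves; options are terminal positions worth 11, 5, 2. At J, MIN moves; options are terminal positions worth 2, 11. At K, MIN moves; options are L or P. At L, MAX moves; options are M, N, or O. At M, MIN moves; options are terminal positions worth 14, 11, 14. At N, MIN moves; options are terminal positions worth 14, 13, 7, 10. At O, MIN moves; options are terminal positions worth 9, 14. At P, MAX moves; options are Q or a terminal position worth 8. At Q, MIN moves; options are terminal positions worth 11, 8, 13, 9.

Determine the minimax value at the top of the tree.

8

D (MIN): min(6, 6, 11) = 6
E (MIN): min(2, 12, 9, 4) = 2
F (MIN): min(3, 9) = 3
G (MIN): min(6, 9) = 6
C (MAX): max(6, 2, 3, 6) = 6
I (MIN): min(11, 5, 2) = 2
J (MIN): min(2, 11) = 2
H (MAX): max(2, 2, 15, 9) = 15
B (MIN): min(6, 15) = 6
M (MIN): min(14, 11, 14) = 11
N (MIN): min(14, 13, 7, 10) = 7
O (MIN): min(9, 14) = 9
L (MAX): max(11, 7, 9) = 11
Q (MIN): min(11, 8, 13, 9) = 8
P (MAX): max(8, 8) = 8
K (MIN): min(11, 8) = 8
Root (MAX): max(6, 8, 3) = 8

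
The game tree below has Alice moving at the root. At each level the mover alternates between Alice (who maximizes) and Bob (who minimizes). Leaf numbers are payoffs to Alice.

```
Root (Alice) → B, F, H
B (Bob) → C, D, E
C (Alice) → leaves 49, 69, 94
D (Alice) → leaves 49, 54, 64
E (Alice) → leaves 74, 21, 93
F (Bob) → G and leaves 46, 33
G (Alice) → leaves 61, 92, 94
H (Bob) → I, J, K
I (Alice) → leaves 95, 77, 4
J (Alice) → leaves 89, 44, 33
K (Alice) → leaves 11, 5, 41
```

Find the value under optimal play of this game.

64

C (Alice): max(49, 69, 94) = 94
D (Alice): max(49, 54, 64) = 64
E (Alice): max(74, 21, 93) = 93
B (Bob): min(94, 64, 93) = 64
G (Alice): max(61, 92, 94) = 94
F (Bob): min(94, 46, 33) = 33
I (Alice): max(95, 77, 4) = 95
J (Alice): max(89, 44, 33) = 89
K (Alice): max(11, 5, 41) = 41
H (Bob): min(95, 89, 41) = 41
Root (Alice): max(64, 33, 41) = 64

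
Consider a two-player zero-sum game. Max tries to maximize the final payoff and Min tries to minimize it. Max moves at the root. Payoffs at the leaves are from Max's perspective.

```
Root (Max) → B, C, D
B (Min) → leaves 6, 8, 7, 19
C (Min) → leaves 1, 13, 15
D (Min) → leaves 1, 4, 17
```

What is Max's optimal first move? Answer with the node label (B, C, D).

B (Min): min(6, 8, 7, 19) = 6
C (Min): min(1, 13, 15) = 1
D (Min): min(1, 4, 17) = 1
Root (Max): max(6, 1, 1) = 6
Max picks the child with the highest value: B (value 6).

B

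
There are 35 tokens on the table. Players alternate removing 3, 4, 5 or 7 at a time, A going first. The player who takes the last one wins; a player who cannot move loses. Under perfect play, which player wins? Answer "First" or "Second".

First

W/L table (W = player to move can force a win):
i:   0  1  2  3  4  5  6  7  8  9 10 11 12 13 14 15 16 17 18 19 20 21 22 23 24 25 26 27 28 29 30 31 32 33 34 35
     L  L  L  W  W  W  W  W  W  W  L  L  L  W  W  W  W  W  W  W  L  L  L  W  W  W  W  W  W  W  L  L  L  W  W  W
Position 35 is W, so the first player wins.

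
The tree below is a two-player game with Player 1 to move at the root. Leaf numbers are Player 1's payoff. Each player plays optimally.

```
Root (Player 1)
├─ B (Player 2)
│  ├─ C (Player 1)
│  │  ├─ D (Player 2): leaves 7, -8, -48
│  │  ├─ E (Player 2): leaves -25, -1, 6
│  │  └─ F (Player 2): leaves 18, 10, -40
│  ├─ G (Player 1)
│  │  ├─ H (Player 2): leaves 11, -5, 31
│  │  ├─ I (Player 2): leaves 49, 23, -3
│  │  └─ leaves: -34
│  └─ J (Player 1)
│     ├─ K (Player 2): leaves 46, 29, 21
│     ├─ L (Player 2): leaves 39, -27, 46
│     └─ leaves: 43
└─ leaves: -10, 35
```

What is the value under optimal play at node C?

-25

D: min(7, -8, -48) = -48
E: min(-25, -1, 6) = -25
F: min(18, 10, -40) = -40
C: max(-48, -25, -40) = -25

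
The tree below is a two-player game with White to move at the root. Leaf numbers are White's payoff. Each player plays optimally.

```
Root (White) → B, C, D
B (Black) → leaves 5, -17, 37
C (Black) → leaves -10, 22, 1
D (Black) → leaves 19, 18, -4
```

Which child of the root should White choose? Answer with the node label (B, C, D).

B (Black): min(5, -17, 37) = -17
C (Black): min(-10, 22, 1) = -10
D (Black): min(19, 18, -4) = -4
Root (White): max(-17, -10, -4) = -4
White picks the child with the highest value: D (value -4).

D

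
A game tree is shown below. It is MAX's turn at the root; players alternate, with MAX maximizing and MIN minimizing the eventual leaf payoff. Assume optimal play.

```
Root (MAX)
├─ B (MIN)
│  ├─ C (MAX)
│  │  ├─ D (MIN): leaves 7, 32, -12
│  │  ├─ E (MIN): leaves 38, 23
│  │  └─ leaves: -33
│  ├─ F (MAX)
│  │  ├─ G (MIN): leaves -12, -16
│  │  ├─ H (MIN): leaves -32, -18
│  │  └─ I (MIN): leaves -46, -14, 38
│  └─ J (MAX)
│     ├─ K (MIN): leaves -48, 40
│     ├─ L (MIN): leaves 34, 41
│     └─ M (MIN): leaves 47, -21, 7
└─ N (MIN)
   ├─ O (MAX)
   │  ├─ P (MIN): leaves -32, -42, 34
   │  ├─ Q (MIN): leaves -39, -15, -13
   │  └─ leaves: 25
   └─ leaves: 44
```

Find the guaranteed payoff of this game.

25

D (MIN): min(7, 32, -12) = -12
E (MIN): min(38, 23) = 23
C (MAX): max(-12, 23, -33) = 23
G (MIN): min(-12, -16) = -16
H (MIN): min(-32, -18) = -32
I (MIN): min(-46, -14, 38) = -46
F (MAX): max(-16, -32, -46) = -16
K (MIN): min(-48, 40) = -48
L (MIN): min(34, 41) = 34
M (MIN): min(47, -21, 7) = -21
J (MAX): max(-48, 34, -21) = 34
B (MIN): min(23, -16, 34) = -16
P (MIN): min(-32, -42, 34) = -42
Q (MIN): min(-39, -15, -13) = -39
O (MAX): max(-42, -39, 25) = 25
N (MIN): min(25, 44) = 25
Root (MAX): max(-16, 25) = 25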